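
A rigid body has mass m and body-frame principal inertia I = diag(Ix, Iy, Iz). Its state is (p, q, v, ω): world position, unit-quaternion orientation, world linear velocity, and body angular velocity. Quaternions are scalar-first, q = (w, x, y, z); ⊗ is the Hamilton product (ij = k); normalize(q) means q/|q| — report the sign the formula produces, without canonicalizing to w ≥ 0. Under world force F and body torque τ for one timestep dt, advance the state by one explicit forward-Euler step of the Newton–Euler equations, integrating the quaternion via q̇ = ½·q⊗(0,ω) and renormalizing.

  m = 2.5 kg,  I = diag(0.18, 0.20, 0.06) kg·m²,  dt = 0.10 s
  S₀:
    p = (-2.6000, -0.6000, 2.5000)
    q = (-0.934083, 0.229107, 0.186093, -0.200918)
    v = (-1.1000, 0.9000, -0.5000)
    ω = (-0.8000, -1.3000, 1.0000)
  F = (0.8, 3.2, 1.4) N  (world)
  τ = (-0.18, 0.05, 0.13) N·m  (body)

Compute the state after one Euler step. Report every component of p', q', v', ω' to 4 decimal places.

p' = (-2.7100, -0.5100, 2.4500)
q' = (-0.8990, 0.2616, 0.2424, -0.2540)
v' = (-1.0680, 1.0280, -0.4440)
ω' = (-1.0011, -1.2270, 1.1820)

ω×(Iω) gyroscopic = (0.1820, -0.0960, 0.0208)
angular accel α = (-2.0111, 0.7300, 1.8200)
ω' = ω + α·dt = (-1.0011, -1.2270, 1.1820)
q⊗(0,ω) = (0.6261245, 0.6721660, 1.1459353, -1.0830477)
q' = normalize(q + ½dt·q⊗(0,ω)) = (-0.8990, 0.2616, 0.2424, -0.2540)
a = (0.3200, 1.2800, 0.5600)
p + v·dt = (-2.7100, -0.5100, 2.4500)
v + (F/m)dt = (-1.0680, 1.0280, -0.4440)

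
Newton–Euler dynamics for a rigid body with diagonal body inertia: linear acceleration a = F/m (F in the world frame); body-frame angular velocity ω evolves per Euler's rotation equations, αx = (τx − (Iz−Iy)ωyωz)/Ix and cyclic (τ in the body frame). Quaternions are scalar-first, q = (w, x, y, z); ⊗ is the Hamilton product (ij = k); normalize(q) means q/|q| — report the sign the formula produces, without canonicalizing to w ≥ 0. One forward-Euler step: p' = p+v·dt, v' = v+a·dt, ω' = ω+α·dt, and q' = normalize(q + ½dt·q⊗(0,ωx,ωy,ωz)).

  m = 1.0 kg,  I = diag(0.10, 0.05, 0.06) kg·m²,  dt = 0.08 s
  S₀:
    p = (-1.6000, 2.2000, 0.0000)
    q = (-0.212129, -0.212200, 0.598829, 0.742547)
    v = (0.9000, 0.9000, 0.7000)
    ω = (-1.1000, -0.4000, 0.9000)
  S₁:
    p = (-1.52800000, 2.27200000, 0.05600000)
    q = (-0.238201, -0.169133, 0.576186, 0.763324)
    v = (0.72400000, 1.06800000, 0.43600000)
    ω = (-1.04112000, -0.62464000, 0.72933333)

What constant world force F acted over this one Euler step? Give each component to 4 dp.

F = (-2.2000, 2.1000, -3.3000)

velocity change Δv = (-0.17600000, 0.16800000, -0.26400000)
F = m·Δv/dt = (-2.2000, 2.1000, -3.3000)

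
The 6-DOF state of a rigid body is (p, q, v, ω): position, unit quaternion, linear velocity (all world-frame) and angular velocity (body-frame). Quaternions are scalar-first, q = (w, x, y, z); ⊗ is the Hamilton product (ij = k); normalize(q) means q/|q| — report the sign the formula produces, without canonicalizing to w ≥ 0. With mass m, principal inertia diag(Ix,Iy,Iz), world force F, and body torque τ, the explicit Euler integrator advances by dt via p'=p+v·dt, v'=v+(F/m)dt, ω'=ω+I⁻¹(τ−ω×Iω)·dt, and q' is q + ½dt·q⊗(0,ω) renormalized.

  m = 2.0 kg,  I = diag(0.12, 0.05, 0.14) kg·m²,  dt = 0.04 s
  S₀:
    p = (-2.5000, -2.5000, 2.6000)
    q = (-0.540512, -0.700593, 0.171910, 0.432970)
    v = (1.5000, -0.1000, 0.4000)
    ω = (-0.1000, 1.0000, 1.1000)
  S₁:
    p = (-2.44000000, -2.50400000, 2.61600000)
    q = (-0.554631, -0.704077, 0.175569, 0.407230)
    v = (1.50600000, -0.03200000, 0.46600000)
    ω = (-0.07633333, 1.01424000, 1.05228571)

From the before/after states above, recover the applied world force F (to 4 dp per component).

F = (0.3000, 3.4000, 3.3000)

Δv = v₁−v₀ = (0.00600000, 0.06800000, 0.06600000)
m·(v₁−v₀)/dt = (0.3000, 3.4000, 3.3000)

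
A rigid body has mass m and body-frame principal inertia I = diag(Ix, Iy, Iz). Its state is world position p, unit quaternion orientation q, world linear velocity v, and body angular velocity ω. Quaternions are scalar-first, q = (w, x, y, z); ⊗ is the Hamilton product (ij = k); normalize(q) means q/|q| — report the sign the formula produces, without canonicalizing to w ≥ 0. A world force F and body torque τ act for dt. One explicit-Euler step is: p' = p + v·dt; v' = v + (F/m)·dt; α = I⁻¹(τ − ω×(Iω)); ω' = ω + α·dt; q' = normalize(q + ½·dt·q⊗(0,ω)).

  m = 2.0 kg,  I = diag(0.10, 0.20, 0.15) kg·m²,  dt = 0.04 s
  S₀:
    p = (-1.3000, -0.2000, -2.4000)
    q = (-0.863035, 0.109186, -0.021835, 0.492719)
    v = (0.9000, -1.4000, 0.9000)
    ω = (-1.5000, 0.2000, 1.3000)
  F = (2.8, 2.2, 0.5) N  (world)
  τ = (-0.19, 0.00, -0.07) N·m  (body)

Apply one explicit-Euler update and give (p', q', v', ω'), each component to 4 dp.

p' = (-1.2640, -0.2560, -2.3640)
q' = (-0.8718, 0.1324, -0.0429, 0.4697)
v' = (0.9560, -1.3560, 0.9100)
ω' = (-1.5708, 0.1805, 1.2893)

a = F/m = (1.4000, 1.1000, 0.2500)
p' = p + v·dt = (-1.2640, -0.2560, -2.3640)
new velocity v' = (0.9560, -1.3560, 0.9100)
precession coupling ω×(Iω) = (-0.0130, 0.0975, -0.0300)
angular accel α = (-1.7700, -0.4875, -0.2667)
ω' = ω + α·dt = (-1.5708, 0.1805, 1.2893)
q⊗(0,ω) = (-0.4723887, 1.1676232, -1.0536273, -1.1328608)
updated quaternion q' = (-0.8718, 0.1324, -0.0429, 0.4697)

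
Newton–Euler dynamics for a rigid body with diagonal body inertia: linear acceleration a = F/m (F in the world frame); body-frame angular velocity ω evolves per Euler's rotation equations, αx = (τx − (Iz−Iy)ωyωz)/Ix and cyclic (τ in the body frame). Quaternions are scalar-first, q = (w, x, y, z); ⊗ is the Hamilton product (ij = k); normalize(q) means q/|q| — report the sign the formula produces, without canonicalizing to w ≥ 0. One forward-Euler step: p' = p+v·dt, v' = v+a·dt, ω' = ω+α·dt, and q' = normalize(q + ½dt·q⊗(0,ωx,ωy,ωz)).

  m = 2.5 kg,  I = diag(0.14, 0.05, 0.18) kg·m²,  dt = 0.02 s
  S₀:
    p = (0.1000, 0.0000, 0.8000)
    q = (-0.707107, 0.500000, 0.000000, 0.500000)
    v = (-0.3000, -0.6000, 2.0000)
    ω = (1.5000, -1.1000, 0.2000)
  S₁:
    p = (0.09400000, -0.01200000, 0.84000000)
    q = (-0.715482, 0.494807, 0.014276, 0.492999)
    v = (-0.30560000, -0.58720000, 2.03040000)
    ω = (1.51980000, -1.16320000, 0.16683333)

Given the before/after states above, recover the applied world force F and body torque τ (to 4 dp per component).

Δω = ω₁−ω₀ = (0.01980000, -0.06320000, -0.03316667)
I·α + gyro = (0.1100, -0.1700, -0.1500)
Δv = v₁−v₀ = (-0.00560000, 0.01280000, 0.03040000)
F = m·Δv/dt = (-0.7000, 1.6000, 3.8000)

F = (-0.7000, 1.6000, 3.8000)
τ = (0.1100, -0.1700, -0.1500)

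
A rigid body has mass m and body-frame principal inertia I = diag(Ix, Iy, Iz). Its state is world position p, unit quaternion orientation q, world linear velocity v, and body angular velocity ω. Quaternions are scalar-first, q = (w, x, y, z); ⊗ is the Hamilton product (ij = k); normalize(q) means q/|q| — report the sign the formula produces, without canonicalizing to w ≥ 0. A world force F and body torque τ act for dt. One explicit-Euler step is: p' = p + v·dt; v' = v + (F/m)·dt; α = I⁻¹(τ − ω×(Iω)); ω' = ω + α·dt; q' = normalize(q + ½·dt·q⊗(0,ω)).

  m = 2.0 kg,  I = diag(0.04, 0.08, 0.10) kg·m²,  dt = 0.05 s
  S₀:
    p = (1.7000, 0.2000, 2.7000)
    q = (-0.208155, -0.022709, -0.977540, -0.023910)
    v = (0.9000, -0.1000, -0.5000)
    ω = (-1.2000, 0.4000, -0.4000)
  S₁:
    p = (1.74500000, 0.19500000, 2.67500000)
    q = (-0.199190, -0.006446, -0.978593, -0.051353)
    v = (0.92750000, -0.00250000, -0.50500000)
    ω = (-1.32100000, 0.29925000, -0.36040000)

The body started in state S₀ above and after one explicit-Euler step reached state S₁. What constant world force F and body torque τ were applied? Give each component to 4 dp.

F = (1.1000, 3.9000, -0.2000)
τ = (-0.1000, -0.1900, 0.0600)

ω₁ − ω₀ = (-0.12100000, -0.10075000, 0.03960000)
ω₀×(Iω₀) = (-0.0032, -0.0288, -0.0192)
τ = I·(Δω/dt) + ω₀×(Iω₀) = (-0.1000, -0.1900, 0.0600)
Δv = v₁−v₀ = (0.02750000, 0.09750000, -0.00500000)
F = m·Δv/dt = (1.1000, 3.9000, -0.2000)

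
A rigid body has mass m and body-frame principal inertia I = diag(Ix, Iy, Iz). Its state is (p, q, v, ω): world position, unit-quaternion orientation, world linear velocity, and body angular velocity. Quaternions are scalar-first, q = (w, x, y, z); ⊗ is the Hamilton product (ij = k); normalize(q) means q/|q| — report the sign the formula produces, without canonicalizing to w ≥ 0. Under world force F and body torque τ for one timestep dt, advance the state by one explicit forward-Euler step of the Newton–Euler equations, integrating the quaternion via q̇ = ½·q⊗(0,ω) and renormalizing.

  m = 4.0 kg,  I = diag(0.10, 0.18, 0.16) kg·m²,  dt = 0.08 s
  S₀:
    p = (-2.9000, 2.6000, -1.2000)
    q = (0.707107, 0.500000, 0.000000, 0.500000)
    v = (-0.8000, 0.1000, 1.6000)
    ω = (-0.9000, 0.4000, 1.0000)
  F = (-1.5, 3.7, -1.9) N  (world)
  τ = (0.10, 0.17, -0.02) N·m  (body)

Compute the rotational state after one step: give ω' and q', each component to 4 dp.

ω' = (-0.8136, 0.4516, 1.0044)
q' = (0.7040, 0.4658, -0.0266, 0.5354)

angular accel α = (1.0800, 0.6444, 0.0550)
ω' = ω + α·dt = (-0.8136, 0.4516, 1.0044)
Hamilton product q⊗(0,ω) = (-0.0500000, -0.8363963, -0.6671572, 0.9071070)
q + ½dt·q⊗(0,ω), renormalized = (0.7040, 0.4658, -0.0266, 0.5354)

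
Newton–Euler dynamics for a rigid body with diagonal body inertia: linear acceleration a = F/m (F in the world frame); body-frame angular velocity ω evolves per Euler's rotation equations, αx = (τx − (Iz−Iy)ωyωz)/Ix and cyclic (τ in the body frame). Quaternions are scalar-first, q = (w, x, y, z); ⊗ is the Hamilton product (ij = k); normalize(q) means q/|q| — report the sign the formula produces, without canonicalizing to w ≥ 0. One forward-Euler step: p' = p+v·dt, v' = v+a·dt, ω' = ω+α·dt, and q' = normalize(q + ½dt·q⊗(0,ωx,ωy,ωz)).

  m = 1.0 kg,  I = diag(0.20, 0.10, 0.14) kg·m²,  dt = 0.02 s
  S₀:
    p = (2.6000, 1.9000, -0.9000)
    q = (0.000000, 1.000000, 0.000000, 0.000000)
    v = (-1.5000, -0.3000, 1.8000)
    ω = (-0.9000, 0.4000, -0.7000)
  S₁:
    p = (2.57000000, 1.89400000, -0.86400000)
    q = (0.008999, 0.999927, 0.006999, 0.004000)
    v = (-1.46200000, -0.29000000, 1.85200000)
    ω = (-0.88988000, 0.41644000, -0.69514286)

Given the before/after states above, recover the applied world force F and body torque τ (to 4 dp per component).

velocity change Δv = (0.03800000, 0.01000000, 0.05200000)
m·(v₁−v₀)/dt = (1.9000, 0.5000, 2.6000)
rate change Δω = (0.01012000, 0.01644000, 0.00485714)
I·α + gyro = (0.0900, 0.1200, 0.0700)

F = (1.9000, 0.5000, 2.6000)
τ = (0.0900, 0.1200, 0.0700)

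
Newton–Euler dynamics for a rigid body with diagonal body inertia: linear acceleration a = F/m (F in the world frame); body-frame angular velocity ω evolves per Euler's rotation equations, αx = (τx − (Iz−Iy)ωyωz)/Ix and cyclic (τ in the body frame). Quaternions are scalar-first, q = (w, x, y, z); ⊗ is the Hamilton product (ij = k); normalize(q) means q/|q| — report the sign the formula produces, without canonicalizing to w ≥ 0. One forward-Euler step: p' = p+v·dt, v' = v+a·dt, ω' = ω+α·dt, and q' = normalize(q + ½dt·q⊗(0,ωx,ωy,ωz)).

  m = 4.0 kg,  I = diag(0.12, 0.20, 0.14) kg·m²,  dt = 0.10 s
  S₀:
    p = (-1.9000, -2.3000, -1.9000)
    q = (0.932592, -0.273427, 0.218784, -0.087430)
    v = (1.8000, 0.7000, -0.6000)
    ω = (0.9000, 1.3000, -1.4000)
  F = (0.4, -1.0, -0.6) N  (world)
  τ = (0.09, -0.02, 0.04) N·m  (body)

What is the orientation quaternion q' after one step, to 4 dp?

Hamilton product q⊗(0,ω) = (-0.1607369, 0.6466942, 0.7508848, -1.8579895)
updated quaternion q' = (0.9194, -0.2398, 0.2549, -0.1793)

q' = (0.9194, -0.2398, 0.2549, -0.1793)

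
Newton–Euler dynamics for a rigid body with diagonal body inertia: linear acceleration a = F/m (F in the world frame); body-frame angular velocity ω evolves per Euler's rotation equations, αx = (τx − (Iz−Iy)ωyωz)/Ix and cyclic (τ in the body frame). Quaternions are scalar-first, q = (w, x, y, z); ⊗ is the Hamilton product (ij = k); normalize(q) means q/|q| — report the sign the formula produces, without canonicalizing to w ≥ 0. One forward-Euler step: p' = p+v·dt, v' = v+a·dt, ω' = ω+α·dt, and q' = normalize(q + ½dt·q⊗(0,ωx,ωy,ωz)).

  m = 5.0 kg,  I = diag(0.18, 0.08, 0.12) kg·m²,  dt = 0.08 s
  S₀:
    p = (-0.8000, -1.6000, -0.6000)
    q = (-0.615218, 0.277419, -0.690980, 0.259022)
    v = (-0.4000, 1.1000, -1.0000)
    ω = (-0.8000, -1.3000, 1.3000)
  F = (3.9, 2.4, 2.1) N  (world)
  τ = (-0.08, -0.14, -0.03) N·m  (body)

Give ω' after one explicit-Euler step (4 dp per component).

α = I⁻¹(τ − ω×Iω) = (-0.0689, -0.9700, 0.6167)
ω' = ω + α·dt = (-0.8055, -1.3776, 1.3493)

ω' = (-0.8055, -1.3776, 1.3493)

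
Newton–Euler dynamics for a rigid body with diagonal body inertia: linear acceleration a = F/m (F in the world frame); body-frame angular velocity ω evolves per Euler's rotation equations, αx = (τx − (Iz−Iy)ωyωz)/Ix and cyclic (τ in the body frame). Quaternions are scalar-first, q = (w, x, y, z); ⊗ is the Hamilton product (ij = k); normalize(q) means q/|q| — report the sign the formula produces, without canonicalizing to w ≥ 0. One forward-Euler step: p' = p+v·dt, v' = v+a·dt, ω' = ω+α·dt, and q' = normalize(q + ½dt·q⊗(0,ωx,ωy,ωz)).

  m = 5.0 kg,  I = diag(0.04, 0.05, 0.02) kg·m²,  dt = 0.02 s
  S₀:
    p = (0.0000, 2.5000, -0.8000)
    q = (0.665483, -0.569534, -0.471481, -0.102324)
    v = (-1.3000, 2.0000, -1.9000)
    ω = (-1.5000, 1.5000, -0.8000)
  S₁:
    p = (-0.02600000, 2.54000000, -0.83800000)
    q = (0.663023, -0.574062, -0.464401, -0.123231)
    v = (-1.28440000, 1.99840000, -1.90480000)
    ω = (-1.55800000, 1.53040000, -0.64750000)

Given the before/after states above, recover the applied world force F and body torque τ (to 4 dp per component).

rate change Δω = (-0.05800000, 0.03040000, 0.15250000)
ω₀×(Iω₀) = (0.0360, 0.0240, -0.0225)
I·α + gyro = (-0.0800, 0.1000, 0.1300)
Δv = v₁−v₀ = (0.01560000, -0.00160000, -0.00480000)
applied force F = (3.9000, -0.4000, -1.2000)

F = (3.9000, -0.4000, -1.2000)
τ = (-0.0800, 0.1000, 0.1300)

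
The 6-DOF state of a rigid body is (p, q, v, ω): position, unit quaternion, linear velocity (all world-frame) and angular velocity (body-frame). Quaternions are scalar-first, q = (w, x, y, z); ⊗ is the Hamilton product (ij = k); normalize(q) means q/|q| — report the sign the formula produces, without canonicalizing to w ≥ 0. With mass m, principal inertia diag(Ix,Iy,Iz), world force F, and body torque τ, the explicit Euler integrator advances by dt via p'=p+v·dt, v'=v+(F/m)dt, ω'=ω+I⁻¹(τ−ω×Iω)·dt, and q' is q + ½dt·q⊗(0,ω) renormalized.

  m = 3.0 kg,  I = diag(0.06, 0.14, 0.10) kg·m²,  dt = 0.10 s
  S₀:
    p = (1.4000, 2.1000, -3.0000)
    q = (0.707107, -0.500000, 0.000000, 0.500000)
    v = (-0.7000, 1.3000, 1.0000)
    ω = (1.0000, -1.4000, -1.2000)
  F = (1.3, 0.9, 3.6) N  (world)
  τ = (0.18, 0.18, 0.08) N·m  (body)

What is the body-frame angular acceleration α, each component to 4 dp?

α = (4.1200, 0.9429, 1.9200)

precession coupling ω×(Iω) = (-0.0672, 0.0480, -0.1120)
(τ − ω×Iω)/I = (4.1200, 0.9429, 1.9200)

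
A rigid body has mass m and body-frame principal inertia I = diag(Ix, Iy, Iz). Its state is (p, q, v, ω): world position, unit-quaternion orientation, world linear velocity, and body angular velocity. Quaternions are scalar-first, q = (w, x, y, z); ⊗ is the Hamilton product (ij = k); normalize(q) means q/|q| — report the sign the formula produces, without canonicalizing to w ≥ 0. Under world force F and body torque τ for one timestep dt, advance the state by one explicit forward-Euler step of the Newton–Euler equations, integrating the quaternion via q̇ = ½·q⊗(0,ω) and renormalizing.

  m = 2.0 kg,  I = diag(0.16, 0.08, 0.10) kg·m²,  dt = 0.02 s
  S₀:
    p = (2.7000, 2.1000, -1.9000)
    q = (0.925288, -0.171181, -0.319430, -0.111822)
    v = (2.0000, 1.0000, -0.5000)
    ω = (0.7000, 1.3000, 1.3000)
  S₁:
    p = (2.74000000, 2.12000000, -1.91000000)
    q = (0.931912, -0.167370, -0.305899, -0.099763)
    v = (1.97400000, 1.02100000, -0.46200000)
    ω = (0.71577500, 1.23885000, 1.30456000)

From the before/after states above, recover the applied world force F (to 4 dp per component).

F = (-2.6000, 2.1000, 3.8000)

Δv = v₁−v₀ = (-0.02600000, 0.02100000, 0.03800000)
applied force F = (-2.6000, 2.1000, 3.8000)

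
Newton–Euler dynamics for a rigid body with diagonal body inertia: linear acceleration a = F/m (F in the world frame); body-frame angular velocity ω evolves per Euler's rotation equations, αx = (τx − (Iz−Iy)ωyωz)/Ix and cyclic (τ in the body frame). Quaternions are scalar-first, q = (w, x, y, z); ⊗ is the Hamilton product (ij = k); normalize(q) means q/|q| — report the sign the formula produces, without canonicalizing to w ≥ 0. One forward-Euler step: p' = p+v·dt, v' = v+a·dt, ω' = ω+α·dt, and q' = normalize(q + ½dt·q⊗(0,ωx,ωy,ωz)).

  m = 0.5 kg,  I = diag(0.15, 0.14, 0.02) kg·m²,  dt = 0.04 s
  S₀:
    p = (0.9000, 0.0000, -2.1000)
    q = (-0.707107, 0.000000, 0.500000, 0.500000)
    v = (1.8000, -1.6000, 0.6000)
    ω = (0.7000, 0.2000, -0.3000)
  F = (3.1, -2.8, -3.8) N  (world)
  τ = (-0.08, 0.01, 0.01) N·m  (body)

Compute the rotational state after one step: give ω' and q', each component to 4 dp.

ω×(Iω) gyroscopic = (0.0072, -0.0273, -0.0014)
α = I⁻¹(τ − ω×Iω) = (-0.5813, 0.2664, 0.5700)
ω + α·dt = (0.6767, 0.2107, -0.2772)
q⊗(0,ω) = (0.0500000, -0.7449749, 0.2085786, -0.1378679)
q' = normalize(q + ½dt·q⊗(0,ω)) = (-0.7060, -0.0149, 0.5041, 0.4972)

ω' = (0.6767, 0.2107, -0.2772)
q' = (-0.7060, -0.0149, 0.5041, 0.4972)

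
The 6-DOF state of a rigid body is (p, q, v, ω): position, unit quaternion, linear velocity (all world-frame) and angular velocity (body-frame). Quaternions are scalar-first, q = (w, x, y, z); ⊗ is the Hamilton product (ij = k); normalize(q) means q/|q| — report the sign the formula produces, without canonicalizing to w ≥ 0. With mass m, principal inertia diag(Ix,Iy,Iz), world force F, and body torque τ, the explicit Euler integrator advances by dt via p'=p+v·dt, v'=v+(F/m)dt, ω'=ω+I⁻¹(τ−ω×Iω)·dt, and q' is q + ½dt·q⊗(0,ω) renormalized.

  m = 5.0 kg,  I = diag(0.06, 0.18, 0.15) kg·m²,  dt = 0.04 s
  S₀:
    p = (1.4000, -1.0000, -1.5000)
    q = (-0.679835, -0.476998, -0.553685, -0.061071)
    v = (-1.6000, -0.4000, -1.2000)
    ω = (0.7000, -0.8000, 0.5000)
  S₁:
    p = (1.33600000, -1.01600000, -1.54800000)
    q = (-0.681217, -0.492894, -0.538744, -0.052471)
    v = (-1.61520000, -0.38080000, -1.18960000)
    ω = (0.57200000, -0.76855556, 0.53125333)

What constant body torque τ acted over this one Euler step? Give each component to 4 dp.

rate change Δω = (-0.12800000, 0.03144444, 0.03125333)
applied torque τ = (-0.1800, 0.1100, 0.0500)

τ = (-0.1800, 0.1100, 0.0500)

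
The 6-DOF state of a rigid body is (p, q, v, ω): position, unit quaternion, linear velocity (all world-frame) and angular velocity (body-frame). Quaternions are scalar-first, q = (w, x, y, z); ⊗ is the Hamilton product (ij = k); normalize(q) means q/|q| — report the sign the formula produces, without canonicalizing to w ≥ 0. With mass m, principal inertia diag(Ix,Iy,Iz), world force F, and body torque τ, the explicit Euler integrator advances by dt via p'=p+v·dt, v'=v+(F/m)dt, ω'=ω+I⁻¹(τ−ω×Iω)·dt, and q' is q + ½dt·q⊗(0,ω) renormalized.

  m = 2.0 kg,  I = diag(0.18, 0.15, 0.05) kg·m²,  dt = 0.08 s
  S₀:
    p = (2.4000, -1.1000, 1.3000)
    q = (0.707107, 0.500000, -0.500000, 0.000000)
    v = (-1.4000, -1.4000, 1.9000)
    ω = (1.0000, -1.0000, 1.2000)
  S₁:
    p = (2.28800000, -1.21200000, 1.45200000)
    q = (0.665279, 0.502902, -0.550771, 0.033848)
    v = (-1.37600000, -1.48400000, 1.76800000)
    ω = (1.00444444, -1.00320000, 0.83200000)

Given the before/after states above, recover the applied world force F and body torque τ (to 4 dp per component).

F = (0.6000, -2.1000, -3.3000)
τ = (0.1300, 0.1500, -0.2000)

v₁ − v₀ = (0.02400000, -0.08400000, -0.13200000)
applied force F = (0.6000, -2.1000, -3.3000)
rate change Δω = (0.00444444, -0.00320000, -0.36800000)
gyro term ω₀×Iω₀ = (0.1200, 0.1560, 0.0300)
I·α + gyro = (0.1300, 0.1500, -0.2000)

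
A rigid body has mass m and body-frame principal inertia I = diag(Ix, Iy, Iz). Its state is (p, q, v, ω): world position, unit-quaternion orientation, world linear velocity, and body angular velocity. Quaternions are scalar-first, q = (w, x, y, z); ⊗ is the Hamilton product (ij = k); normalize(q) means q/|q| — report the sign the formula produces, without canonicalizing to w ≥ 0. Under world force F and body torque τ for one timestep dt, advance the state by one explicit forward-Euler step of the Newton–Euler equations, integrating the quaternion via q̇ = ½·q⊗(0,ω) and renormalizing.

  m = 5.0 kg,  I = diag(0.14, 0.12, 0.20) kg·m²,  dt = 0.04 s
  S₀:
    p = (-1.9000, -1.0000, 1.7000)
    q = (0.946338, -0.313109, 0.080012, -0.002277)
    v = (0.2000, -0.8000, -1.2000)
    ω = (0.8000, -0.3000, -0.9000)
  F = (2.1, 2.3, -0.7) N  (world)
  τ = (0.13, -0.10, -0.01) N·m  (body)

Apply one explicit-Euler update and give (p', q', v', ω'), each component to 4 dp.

new position p' = (-1.8920, -1.0320, 1.6520)
v + (F/m)dt = (0.2168, -0.7816, -1.2056)
ω×(Iω) gyroscopic = (0.0216, 0.0432, 0.0048)
α = I⁻¹(τ − ω×Iω) = (0.7743, -1.1933, -0.0740)
new body rate ω' = (0.8310, -0.3477, -0.9030)
q⊗(0,ω) = (0.2724415, 0.6843765, -0.5675211, -0.8217811)
q' = normalize(q + ½dt·q⊗(0,ω)) = (0.9515, -0.2993, 0.0686, -0.0187)

p' = (-1.8920, -1.0320, 1.6520)
q' = (0.9515, -0.2993, 0.0686, -0.0187)
v' = (0.2168, -0.7816, -1.2056)
ω' = (0.8310, -0.3477, -0.9030)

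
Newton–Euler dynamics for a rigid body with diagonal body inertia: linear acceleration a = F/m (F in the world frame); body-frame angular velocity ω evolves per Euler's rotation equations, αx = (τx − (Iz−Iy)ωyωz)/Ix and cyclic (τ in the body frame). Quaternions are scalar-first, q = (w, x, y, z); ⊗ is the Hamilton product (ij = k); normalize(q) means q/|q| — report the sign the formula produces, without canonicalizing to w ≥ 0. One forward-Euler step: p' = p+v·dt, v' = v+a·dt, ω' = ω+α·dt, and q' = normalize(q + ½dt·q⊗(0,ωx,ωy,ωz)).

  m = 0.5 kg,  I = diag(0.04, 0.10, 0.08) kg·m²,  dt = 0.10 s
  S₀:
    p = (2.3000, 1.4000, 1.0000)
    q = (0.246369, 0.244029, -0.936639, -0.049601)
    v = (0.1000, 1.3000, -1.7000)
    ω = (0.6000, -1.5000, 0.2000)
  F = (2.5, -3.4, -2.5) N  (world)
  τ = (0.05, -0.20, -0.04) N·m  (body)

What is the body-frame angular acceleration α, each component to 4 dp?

gyro term ω×Iω = (0.0060, -0.0048, -0.0540)
(τ − ω×Iω)/I = (1.1000, -1.9520, 0.1750)

α = (1.1000, -1.9520, 0.1750)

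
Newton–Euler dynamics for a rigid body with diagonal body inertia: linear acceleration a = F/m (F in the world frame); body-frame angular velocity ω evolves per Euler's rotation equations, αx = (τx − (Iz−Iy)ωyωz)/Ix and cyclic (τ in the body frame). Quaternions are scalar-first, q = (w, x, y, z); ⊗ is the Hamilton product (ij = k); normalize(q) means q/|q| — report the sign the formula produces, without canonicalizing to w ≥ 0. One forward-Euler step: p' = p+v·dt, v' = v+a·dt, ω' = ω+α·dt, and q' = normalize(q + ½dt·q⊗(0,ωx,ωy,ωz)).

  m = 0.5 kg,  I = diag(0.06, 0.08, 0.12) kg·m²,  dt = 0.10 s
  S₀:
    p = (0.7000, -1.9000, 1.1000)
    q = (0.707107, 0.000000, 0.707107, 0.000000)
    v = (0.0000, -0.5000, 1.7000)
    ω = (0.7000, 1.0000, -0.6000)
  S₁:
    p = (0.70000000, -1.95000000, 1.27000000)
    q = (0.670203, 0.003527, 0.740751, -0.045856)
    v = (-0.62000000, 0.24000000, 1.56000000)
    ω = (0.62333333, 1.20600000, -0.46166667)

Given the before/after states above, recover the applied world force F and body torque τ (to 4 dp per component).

F = (-3.1000, 3.7000, -0.7000)
τ = (-0.0700, 0.1900, 0.1800)

v₁ − v₀ = (-0.62000000, 0.74000000, -0.14000000)
F = m·Δv/dt = (-3.1000, 3.7000, -0.7000)
rate change Δω = (-0.07666667, 0.20600000, 0.13833333)
ω₀×(Iω₀) = (-0.0240, 0.0252, 0.0140)
applied torque τ = (-0.0700, 0.1900, 0.1800)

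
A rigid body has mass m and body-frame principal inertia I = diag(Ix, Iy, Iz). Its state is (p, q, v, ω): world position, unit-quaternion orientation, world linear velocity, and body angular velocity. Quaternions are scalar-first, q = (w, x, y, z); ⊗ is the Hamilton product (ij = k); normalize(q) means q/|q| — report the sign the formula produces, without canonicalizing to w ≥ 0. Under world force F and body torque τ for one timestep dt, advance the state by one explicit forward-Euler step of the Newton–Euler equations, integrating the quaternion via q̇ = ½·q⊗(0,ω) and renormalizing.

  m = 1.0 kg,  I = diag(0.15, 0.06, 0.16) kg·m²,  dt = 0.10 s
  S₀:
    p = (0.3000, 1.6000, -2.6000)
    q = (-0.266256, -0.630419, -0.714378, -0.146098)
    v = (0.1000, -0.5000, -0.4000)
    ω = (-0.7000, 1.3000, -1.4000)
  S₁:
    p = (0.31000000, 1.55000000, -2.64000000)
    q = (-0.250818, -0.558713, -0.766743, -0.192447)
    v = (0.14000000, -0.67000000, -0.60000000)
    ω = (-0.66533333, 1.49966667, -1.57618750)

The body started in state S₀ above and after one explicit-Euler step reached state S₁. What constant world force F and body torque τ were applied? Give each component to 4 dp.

F = (0.4000, -1.7000, -2.0000)
τ = (-0.1300, 0.1100, -0.2000)

rate change Δω = (0.03466667, 0.19966667, -0.17618750)
ω₀×(Iω₀) = (-0.1820, -0.0098, 0.0819)
applied torque τ = (-0.1300, 0.1100, -0.2000)
velocity change Δv = (0.04000000, -0.17000000, -0.20000000)
applied force F = (0.4000, -1.7000, -2.0000)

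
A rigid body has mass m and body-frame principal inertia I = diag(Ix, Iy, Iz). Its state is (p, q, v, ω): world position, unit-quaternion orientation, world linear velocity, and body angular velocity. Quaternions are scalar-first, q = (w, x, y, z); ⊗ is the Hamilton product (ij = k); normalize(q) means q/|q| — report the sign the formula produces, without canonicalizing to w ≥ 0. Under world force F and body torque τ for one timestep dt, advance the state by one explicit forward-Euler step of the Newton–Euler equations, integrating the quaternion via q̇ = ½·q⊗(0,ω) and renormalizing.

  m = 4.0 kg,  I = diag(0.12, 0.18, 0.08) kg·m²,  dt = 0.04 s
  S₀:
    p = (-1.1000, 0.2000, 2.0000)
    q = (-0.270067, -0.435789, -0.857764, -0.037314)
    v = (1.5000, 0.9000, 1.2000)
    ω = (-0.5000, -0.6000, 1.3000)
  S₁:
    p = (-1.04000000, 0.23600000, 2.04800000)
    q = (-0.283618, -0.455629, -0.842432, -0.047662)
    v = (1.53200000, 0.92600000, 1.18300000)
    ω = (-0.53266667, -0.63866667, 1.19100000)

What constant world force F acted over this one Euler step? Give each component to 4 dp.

v₁ − v₀ = (0.03200000, 0.02600000, -0.01700000)
m·(v₁−v₀)/dt = (3.2000, 2.6000, -1.7000)

F = (3.2000, 2.6000, -1.7000)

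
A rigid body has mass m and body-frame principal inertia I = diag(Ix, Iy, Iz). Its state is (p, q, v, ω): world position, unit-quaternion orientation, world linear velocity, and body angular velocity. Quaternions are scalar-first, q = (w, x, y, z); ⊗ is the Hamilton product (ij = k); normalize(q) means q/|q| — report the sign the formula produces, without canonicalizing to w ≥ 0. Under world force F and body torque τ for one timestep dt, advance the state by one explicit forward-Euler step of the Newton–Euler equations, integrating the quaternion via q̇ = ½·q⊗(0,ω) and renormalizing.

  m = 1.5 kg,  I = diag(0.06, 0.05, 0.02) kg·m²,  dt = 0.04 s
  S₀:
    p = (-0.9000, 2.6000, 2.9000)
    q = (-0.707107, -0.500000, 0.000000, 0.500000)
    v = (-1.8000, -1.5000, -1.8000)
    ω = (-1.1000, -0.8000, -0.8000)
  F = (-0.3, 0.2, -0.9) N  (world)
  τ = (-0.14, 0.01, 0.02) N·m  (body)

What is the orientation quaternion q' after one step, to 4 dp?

q' = (-0.7098, -0.4762, -0.0077, 0.5191)

Hamilton product q⊗(0,ω) = (-0.1500000, 1.1778177, -0.3843144, 0.9656856)
updated quaternion q' = (-0.7098, -0.4762, -0.0077, 0.5191)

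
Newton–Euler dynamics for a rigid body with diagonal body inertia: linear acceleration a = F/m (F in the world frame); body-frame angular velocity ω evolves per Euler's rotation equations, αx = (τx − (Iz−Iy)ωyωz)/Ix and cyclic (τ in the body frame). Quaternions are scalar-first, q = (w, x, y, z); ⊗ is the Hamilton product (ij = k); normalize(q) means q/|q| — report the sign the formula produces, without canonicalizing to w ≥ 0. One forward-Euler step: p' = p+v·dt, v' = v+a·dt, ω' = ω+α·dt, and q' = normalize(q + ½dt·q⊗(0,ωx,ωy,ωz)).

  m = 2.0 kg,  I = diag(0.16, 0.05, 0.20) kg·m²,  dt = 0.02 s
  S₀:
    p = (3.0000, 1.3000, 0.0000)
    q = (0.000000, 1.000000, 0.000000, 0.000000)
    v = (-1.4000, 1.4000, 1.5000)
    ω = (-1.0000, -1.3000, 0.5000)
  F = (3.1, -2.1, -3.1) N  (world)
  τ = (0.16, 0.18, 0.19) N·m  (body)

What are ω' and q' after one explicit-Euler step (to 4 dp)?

precession coupling ω×(Iω) = (-0.0975, 0.0200, -0.1430)
angular accel α = (1.6094, 3.2000, 1.6650)
ω + α·dt = (-0.9678, -1.2360, 0.5333)
Hamilton product q⊗(0,ω) = (1.0000000, 0.0000000, -0.5000000, -1.3000000)
updated quaternion q' = (0.0100, 0.9999, -0.0050, -0.0130)

ω' = (-0.9678, -1.2360, 0.5333)
q' = (0.0100, 0.9999, -0.0050, -0.0130)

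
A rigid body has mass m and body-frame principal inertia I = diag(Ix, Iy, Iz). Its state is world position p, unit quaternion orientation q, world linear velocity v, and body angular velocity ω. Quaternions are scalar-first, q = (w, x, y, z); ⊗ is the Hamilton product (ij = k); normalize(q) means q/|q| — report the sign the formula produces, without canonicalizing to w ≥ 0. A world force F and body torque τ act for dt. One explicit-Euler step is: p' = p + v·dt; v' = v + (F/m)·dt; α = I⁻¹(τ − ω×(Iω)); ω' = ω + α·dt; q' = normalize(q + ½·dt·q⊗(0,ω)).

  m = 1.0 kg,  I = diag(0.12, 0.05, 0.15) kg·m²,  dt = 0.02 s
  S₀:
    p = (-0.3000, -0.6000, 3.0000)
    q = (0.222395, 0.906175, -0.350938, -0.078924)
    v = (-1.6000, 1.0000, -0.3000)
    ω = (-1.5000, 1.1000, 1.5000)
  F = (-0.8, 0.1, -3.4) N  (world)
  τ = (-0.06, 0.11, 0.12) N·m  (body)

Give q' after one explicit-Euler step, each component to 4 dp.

q' = (0.2410, 0.8982, -0.3608, -0.0709)

2q̇ = q⊗(0,ω) = (1.8636803, -0.7731831, -0.9962420, 0.8039780)
updated quaternion q' = (0.2410, 0.8982, -0.3608, -0.0709)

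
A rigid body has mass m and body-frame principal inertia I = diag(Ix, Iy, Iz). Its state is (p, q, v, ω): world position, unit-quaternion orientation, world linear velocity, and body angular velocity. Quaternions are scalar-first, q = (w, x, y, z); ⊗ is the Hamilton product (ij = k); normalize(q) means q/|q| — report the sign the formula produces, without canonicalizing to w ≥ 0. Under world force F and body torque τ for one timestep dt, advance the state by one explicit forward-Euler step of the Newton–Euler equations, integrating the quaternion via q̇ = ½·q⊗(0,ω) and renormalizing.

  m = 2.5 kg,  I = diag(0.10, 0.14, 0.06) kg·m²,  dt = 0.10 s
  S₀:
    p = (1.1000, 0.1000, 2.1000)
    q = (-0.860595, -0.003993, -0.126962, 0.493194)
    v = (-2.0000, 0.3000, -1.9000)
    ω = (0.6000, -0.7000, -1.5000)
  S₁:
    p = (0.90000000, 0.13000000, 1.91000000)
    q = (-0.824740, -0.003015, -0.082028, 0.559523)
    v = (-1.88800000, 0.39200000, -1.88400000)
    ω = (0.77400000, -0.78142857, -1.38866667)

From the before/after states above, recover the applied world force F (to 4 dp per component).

v₁ − v₀ = (0.11200000, 0.09200000, 0.01600000)
applied force F = (2.8000, 2.3000, 0.4000)

F = (2.8000, 2.3000, 0.4000)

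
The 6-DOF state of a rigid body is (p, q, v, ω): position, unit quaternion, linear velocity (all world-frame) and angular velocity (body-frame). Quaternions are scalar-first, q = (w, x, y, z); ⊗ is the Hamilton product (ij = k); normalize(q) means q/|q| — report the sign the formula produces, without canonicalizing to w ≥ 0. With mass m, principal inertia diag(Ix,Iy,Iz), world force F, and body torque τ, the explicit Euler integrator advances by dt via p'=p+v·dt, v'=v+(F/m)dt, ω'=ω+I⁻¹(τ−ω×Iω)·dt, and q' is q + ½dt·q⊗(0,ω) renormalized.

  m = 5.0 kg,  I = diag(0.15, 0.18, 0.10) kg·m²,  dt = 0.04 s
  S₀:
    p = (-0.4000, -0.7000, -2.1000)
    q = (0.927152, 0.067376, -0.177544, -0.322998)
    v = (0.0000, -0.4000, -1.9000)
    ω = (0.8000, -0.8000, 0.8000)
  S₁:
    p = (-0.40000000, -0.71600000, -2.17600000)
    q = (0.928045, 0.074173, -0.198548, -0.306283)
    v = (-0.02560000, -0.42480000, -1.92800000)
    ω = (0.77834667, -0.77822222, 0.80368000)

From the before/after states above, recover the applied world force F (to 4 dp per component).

velocity change Δv = (-0.02560000, -0.02480000, -0.02800000)
m·(v₁−v₀)/dt = (-3.2000, -3.1000, -3.5000)

F = (-3.2000, -3.1000, -3.5000)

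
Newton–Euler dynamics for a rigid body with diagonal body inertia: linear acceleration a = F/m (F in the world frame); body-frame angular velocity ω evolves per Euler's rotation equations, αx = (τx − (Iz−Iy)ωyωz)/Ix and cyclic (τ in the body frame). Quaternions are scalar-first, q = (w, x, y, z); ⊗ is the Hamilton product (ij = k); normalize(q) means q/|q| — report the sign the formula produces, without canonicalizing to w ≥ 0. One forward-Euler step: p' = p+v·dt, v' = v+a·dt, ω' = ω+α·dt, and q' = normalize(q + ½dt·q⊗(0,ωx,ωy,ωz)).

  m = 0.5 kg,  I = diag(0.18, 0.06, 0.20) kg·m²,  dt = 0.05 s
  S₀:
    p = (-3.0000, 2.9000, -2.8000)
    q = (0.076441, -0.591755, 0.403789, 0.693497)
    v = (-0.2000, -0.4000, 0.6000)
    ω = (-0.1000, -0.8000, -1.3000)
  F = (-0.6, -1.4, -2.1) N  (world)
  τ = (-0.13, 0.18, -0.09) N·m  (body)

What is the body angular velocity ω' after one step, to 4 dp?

angular accel α = (-1.5311, 3.0433, -0.4020)
ω' = ω + α·dt = (-0.1766, -0.6478, -1.3201)

ω' = (-0.1766, -0.6478, -1.3201)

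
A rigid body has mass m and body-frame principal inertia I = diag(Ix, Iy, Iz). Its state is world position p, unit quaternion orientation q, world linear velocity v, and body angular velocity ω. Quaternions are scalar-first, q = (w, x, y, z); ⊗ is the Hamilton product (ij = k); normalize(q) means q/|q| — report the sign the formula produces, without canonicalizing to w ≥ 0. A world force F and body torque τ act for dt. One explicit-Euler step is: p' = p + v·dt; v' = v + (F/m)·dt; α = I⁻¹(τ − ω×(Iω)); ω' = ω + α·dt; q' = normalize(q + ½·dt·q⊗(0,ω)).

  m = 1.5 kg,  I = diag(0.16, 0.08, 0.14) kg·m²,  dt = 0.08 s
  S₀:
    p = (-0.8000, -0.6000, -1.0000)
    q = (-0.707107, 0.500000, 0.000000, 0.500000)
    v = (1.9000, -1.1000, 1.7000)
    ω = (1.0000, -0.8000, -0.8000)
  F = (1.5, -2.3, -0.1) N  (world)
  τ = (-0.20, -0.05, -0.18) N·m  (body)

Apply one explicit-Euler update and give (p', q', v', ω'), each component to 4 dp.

p' = p + v·dt = (-0.6480, -0.6880, -0.8640)
new velocity v' = (1.9800, -1.2227, 1.6947)
α = I⁻¹(τ − ω×Iω) = (-1.4900, -0.4250, -1.7429)
ω + α·dt = (0.8808, -0.8340, -0.9394)
2q̇ = q⊗(0,ω) = (-0.1000000, -0.3071070, 1.4656856, 0.1656856)
updated quaternion q' = (-0.7098, 0.4868, 0.0585, 0.5057)

p' = (-0.6480, -0.6880, -0.8640)
q' = (-0.7098, 0.4868, 0.0585, 0.5057)
v' = (1.9800, -1.2227, 1.6947)
ω' = (0.8808, -0.8340, -0.9394)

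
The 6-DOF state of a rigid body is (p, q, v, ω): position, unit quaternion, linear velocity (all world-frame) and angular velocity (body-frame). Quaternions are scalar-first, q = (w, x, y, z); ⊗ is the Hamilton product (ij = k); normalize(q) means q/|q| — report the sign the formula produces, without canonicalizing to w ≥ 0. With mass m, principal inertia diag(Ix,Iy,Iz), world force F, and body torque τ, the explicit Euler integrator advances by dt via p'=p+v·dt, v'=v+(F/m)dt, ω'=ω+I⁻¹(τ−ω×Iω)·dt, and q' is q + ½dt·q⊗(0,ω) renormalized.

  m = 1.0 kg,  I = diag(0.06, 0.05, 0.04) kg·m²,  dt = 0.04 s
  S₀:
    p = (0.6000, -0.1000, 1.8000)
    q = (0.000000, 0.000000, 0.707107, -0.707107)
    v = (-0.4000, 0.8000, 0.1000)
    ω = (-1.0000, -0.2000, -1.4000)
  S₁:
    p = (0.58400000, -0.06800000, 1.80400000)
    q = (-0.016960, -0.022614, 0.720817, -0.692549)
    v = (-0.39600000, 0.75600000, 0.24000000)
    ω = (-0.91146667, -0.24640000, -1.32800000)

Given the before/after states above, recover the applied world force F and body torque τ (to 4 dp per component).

F = (0.1000, -1.1000, 3.5000)
τ = (0.1300, -0.0300, 0.0700)

ω₁ − ω₀ = (0.08853333, -0.04640000, 0.07200000)
ω₀×(Iω₀) = (-0.0028, 0.0280, -0.0020)
applied torque τ = (0.1300, -0.0300, 0.0700)
Δv = v₁−v₀ = (0.00400000, -0.04400000, 0.14000000)
F = m·Δv/dt = (0.1000, -1.1000, 3.5000)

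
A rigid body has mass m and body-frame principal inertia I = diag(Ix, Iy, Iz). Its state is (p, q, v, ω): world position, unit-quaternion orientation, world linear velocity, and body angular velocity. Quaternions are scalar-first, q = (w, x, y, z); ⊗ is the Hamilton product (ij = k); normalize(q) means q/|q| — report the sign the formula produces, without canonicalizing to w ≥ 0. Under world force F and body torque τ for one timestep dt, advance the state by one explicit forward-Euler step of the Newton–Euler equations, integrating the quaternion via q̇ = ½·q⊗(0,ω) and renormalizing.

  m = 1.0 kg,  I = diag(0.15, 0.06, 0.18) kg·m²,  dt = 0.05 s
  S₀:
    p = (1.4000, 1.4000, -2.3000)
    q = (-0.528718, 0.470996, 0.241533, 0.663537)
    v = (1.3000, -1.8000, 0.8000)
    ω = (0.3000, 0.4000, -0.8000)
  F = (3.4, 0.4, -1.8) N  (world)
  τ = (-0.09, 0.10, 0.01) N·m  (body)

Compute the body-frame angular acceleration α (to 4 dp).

α = (-0.3440, 1.5467, 0.1156)

precession coupling ω×(Iω) = (-0.0384, 0.0072, -0.0108)
(τ − ω×Iω)/I = (-0.3440, 1.5467, 0.1156)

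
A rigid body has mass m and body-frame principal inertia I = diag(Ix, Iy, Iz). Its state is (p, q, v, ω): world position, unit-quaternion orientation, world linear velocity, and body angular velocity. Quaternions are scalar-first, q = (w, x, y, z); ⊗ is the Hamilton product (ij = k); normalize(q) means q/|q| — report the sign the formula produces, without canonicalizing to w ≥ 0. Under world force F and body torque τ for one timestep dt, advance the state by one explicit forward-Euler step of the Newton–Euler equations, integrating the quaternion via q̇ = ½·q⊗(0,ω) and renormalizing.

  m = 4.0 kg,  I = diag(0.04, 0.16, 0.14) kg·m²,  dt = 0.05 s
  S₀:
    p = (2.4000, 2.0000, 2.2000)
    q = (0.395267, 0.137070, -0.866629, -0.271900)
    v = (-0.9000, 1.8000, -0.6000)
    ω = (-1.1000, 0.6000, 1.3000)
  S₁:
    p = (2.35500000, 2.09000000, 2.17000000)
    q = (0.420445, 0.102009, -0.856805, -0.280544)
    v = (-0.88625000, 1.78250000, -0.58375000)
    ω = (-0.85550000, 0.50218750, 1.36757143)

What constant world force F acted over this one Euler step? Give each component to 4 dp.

velocity change Δv = (0.01375000, -0.01750000, 0.01625000)
applied force F = (1.1000, -1.4000, 1.3000)

F = (1.1000, -1.4000, 1.3000)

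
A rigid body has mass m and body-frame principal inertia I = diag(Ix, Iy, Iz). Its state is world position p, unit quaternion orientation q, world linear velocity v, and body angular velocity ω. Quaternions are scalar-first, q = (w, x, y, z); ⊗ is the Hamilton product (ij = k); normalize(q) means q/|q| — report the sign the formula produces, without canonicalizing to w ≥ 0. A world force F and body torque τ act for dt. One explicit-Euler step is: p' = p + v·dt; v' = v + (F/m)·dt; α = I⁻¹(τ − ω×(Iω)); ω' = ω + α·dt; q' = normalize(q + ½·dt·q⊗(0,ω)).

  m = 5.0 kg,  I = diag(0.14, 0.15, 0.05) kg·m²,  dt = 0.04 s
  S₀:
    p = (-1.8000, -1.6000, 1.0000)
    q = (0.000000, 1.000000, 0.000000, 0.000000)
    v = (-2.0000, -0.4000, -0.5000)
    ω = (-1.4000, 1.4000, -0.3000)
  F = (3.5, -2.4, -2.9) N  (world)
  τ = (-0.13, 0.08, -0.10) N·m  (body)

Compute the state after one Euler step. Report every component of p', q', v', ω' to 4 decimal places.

a = (0.7000, -0.4800, -0.5800)
p + v·dt = (-1.8800, -1.6160, 0.9800)
new velocity v' = (-1.9720, -0.4192, -0.5232)
ω×(Iω) gyroscopic = (0.0420, 0.0378, -0.0196)
α = I⁻¹(τ − ω×Iω) = (-1.2286, 0.2813, -1.6080)
ω + α·dt = (-1.4491, 1.4113, -0.3643)
q⊗(0,ω) = (1.4000000, 0.0000000, 0.3000000, 1.4000000)
q' = normalize(q + ½dt·q⊗(0,ω)) = (0.0280, 0.9992, 0.0060, 0.0280)

p' = (-1.8800, -1.6160, 0.9800)
q' = (0.0280, 0.9992, 0.0060, 0.0280)
v' = (-1.9720, -0.4192, -0.5232)
ω' = (-1.4491, 1.4113, -0.3643)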